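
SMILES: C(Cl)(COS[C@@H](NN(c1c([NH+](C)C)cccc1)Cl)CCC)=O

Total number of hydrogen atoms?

Hydrogens are implicit in SMILES; fill each atom to its normal valence:
  4 × C (aromatic): 1 H each → 4
  3 × C: 3 H each → 9
  3 × C: 2 H each → 6
  2 × C (aromatic): no H
  2 × Cl: no H
  2 × O: no H
  1 × C: 1 H
  1 × C: no H
  1 × N: 1 H
  1 × N (charge +1): 1 H
  1 × N: no H
  1 × S: no H
  Total hydrogens = 22.

22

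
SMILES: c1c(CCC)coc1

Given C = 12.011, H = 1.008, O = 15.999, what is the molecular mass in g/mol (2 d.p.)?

110.16

Molecular formula: C7H10O.
M = 7×12.011 + 10×1.008 + 1×15.999 = 110.16 g/mol.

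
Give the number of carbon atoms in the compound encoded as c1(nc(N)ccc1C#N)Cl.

The symbol for carbon appears 6 times in the SMILES. Lowercase c denotes aromatic carbon and counts toward C.

6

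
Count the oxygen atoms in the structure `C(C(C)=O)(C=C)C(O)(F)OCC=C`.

3

The symbol for oxygen appears 3 times in the SMILES.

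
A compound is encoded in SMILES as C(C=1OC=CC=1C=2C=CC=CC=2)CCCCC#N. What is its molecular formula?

Heavy atoms from the SMILES: 16 C, 1 N, 1 O.
Implicit hydrogens by atom environment:
  7 × C (aromatic): 1 H each → 7
  5 × C: 2 H each → 10
  3 × C (aromatic): no H
  1 × C: no H
  1 × N: no H
  1 × O (aromatic): no H
  Total hydrogens = 17.
Molecular formula: C16H17NO

C16H17NO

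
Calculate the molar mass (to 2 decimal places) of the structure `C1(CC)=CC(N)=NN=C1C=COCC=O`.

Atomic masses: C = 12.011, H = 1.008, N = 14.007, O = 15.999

207.23

Molecular formula: C10H13N3O2.
M = 10×12.011 + 13×1.008 + 3×14.007 + 2×15.999 = 207.23 g/mol.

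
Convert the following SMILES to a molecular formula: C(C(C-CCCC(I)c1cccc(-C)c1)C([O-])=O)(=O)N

Heavy atoms from the SMILES: 15 C, 1 I, 1 N, 3 O.
Implicit hydrogens by atom environment:
  4 × C: 2 H each → 8
  4 × C (aromatic): 1 H each → 4
  2 × C: 1 H each → 2
  2 × C: no H
  2 × C (aromatic): no H
  2 × O: no H
  1 × C: 3 H
  1 × I: no H
  1 × N: 2 H
  1 × O (charge -1): no H
  Total hydrogens = 19.
Net charge -1.
Molecular formula: C15H19INO3-

C15H19INO3-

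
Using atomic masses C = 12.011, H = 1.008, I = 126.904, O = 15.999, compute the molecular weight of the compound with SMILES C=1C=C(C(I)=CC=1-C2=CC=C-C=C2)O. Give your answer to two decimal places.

Molecular formula: C12H9IO.
M = 12×12.011 + 9×1.008 + 1×126.904 + 1×15.999 = 296.11 g/mol.

296.11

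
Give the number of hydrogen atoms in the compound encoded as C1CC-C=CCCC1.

14

Hydrogens are implicit in SMILES; fill each atom to its normal valence:
  6 × C: 2 H each → 12
  2 × C: 1 H each → 2
  Total hydrogens = 14.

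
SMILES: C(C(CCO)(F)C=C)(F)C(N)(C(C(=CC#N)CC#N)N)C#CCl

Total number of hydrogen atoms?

17

Hydrogens are implicit in SMILES; fill each atom to its normal valence:
  7 × C: no H
  4 × C: 2 H each → 8
  4 × C: 1 H each → 4
  2 × F: no H
  2 × N: 2 H each → 4
  2 × N: no H
  1 × Cl: no H
  1 × O: 1 H
  Total hydrogens = 17.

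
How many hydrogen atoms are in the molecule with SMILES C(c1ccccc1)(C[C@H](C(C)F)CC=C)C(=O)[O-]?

Hydrogens are implicit in SMILES; fill each atom to its normal valence:
  5 × C (aromatic): 1 H each → 5
  4 × C: 1 H each → 4
  3 × C: 2 H each → 6
  1 × C: 3 H
  1 × C: no H
  1 × C (aromatic): no H
  1 × F: no H
  1 × O: no H
  1 × O (charge -1): no H
  Total hydrogens = 18.

18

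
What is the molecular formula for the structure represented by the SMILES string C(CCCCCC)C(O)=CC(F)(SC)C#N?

C12H20FNOS

Heavy atoms from the SMILES: 12 C, 1 F, 1 N, 1 O, 1 S.
Implicit hydrogens by atom environment:
  6 × C: 2 H each → 12
  3 × C: no H
  2 × C: 3 H each → 6
  1 × C: 1 H
  1 × F: no H
  1 × N: no H
  1 × O: 1 H
  1 × S: no H
  Total hydrogens = 20.
Molecular formula: C12H20FNOS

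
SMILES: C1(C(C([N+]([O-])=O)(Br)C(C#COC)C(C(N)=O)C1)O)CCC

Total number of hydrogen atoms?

Hydrogens are implicit in SMILES; fill each atom to its normal valence:
  4 × C: 1 H each → 4
  4 × C: no H
  3 × C: 2 H each → 6
  3 × O: no H
  2 × C: 3 H each → 6
  1 × Br: no H
  1 × N: 2 H
  1 × N (charge +1): no H
  1 × O: 1 H
  1 × O (charge -1): no H
  Total hydrogens = 19.

19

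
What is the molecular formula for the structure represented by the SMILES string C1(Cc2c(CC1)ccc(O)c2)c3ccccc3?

C16H16O

Heavy atoms from the SMILES: 16 C, 1 O.
Implicit hydrogens by atom environment:
  8 × C (aromatic): 1 H each → 8
  4 × C (aromatic): no H
  3 × C: 2 H each → 6
  1 × C: 1 H
  1 × O: 1 H
  Total hydrogens = 16.
Molecular formula: C16H16O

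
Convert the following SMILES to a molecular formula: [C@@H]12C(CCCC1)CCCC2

C10H18

Heavy atoms from the SMILES: 10 C.
Implicit hydrogens by atom environment:
  8 × C: 2 H each → 16
  2 × C: 1 H each → 2
  Total hydrogens = 18.
Molecular formula: C10H18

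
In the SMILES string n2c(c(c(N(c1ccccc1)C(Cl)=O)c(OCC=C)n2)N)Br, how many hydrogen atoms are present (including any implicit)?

12

Hydrogens are implicit in SMILES; fill each atom to its normal valence:
  5 × C (aromatic): 1 H each → 5
  5 × C (aromatic): no H
  2 × C: 2 H each → 4
  2 × N (aromatic): no H
  2 × O: no H
  1 × Br: no H
  1 × C: 1 H
  1 × C: no H
  1 × Cl: no H
  1 × N: 2 H
  1 × N: no H
  Total hydrogens = 12.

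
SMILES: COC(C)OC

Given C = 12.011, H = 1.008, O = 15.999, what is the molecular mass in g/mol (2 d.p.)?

Molecular formula: C4H10O2.
M = 4×12.011 + 10×1.008 + 2×15.999 = 90.12 g/mol.

90.12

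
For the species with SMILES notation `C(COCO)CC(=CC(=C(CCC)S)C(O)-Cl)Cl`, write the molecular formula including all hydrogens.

C12H20Cl2O3S

Heavy atoms from the SMILES: 12 C, 2 Cl, 3 O, 1 S.
Implicit hydrogens by atom environment:
  6 × C: 2 H each → 12
  3 × C: no H
  2 × C: 1 H each → 2
  2 × Cl: no H
  2 × O: 1 H each → 2
  1 × C: 3 H
  1 × O: no H
  1 × S: 1 H
  Total hydrogens = 20.
Molecular formula: C12H20Cl2O3S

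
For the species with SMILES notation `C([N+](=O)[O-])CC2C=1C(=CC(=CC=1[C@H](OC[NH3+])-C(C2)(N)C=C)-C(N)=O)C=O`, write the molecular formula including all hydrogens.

C17H23N4O5+

Heavy atoms from the SMILES: 17 C, 4 N, 5 O.
Implicit hydrogens by atom environment:
  5 × C: 2 H each → 10
  4 × C: 1 H each → 4
  4 × C (aromatic): no H
  4 × O: no H
  2 × C (aromatic): 1 H each → 2
  2 × C: no H
  2 × N: 2 H each → 4
  1 × N (charge +1): 3 H
  1 × N (charge +1): no H
  1 × O (charge -1): no H
  Total hydrogens = 23.
Net charge +1.
Molecular formula: C17H23N4O5+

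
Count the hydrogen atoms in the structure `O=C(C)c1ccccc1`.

8

Hydrogens are implicit in SMILES; fill each atom to its normal valence:
  5 × C (aromatic): 1 H each → 5
  1 × C: 3 H
  1 × C (aromatic): no H
  1 × C: no H
  1 × O: no H
  Total hydrogens = 8.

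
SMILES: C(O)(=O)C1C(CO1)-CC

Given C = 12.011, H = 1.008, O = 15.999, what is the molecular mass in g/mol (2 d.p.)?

130.14

Molecular formula: C6H10O3.
M = 6×12.011 + 10×1.008 + 3×15.999 = 130.14 g/mol.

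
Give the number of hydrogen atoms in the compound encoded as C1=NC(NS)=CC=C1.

Hydrogens are implicit in SMILES; fill each atom to its normal valence:
  4 × C (aromatic): 1 H each → 4
  1 × C (aromatic): no H
  1 × N: 1 H
  1 × N (aromatic): no H
  1 × S: 1 H
  Total hydrogens = 6.

6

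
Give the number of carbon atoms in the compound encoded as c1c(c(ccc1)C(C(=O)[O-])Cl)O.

The symbol for carbon appears 8 times in the SMILES. Lowercase c denotes aromatic carbon and counts toward C.

8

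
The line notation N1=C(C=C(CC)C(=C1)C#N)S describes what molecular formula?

Heavy atoms from the SMILES: 8 C, 2 N, 1 S.
Implicit hydrogens by atom environment:
  3 × C (aromatic): no H
  2 × C (aromatic): 1 H each → 2
  1 × C: 3 H
  1 × C: 2 H
  1 × C: no H
  1 × N (aromatic): no H
  1 × N: no H
  1 × S: 1 H
  Total hydrogens = 8.
Molecular formula: C8H8N2S

C8H8N2S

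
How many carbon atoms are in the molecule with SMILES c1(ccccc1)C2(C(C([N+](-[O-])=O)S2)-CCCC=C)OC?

The symbol for carbon appears 15 times in the SMILES. Lowercase c denotes aromatic carbon and counts toward C.

15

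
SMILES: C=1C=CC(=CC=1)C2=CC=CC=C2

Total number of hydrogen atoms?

10

Hydrogens are implicit in SMILES; fill each atom to its normal valence:
  10 × C (aromatic): 1 H each → 10
  2 × C (aromatic): no H
  Total hydrogens = 10.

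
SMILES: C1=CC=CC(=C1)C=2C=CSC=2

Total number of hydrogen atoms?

Hydrogens are implicit in SMILES; fill each atom to its normal valence:
  8 × C (aromatic): 1 H each → 8
  2 × C (aromatic): no H
  1 × S (aromatic): no H
  Total hydrogens = 8.

8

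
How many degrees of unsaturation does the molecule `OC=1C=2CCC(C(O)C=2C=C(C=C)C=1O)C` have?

Molecular formula from the SMILES: C13H16O3.
DoU = (2C + 2 + N − H − X)/2 = (2·13 + 2 + 0 − 16 − 0)/2 = 12/2 = 6.
(Structurally: 2 ring(s) + 4 π bond(s) = 6.)

6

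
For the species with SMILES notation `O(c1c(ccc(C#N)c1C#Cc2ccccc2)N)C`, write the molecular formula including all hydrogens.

C16H12N2O

Heavy atoms from the SMILES: 16 C, 2 N, 1 O.
Implicit hydrogens by atom environment:
  7 × C (aromatic): 1 H each → 7
  5 × C (aromatic): no H
  3 × C: no H
  1 × C: 3 H
  1 × N: 2 H
  1 × N: no H
  1 × O: no H
  Total hydrogens = 12.
Molecular formula: C16H12N2O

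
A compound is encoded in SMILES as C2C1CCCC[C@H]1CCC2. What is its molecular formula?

C10H18

Heavy atoms from the SMILES: 10 C.
Implicit hydrogens by atom environment:
  8 × C: 2 H each → 16
  2 × C: 1 H each → 2
  Total hydrogens = 18.
Molecular formula: C10H18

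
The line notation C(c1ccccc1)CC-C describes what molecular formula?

C10H14

Heavy atoms from the SMILES: 10 C.
Implicit hydrogens by atom environment:
  5 × C (aromatic): 1 H each → 5
  3 × C: 2 H each → 6
  1 × C: 3 H
  1 × C (aromatic): no H
  Total hydrogens = 14.
Molecular formula: C10H14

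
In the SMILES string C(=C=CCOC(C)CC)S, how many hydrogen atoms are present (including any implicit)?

Hydrogens are implicit in SMILES; fill each atom to its normal valence:
  3 × C: 1 H each → 3
  2 × C: 3 H each → 6
  2 × C: 2 H each → 4
  1 × C: no H
  1 × O: no H
  1 × S: 1 H
  Total hydrogens = 14.

14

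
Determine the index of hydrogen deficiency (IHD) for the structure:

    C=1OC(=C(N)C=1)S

Molecular formula from the SMILES: C4H5NOS.
DoU = (2C + 2 + N − H − X)/2 = (2·4 + 2 + 1 − 5 − 0)/2 = 6/2 = 3.
(Structurally: 1 ring(s) + 2 π bond(s) = 3.)

3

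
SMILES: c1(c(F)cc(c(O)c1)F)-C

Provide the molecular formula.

C7H6F2O

Heavy atoms from the SMILES: 7 C, 2 F, 1 O.
Implicit hydrogens by atom environment:
  4 × C (aromatic): no H
  2 × C (aromatic): 1 H each → 2
  2 × F: no H
  1 × C: 3 H
  1 × O: 1 H
  Total hydrogens = 6.
Molecular formula: C7H6F2O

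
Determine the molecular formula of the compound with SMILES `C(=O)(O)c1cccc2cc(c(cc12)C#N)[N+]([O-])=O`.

Heavy atoms from the SMILES: 12 C, 2 N, 4 O.
Implicit hydrogens by atom environment:
  5 × C (aromatic): 1 H each → 5
  5 × C (aromatic): no H
  2 × C: no H
  2 × O: no H
  1 × N (charge +1): no H
  1 × N: no H
  1 × O: 1 H
  1 × O (charge -1): no H
  Total hydrogens = 6.
Molecular formula: C12H6N2O4

C12H6N2O4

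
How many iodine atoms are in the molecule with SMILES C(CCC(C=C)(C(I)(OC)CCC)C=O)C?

The symbol for iodine appears 1 time in the SMILES.

1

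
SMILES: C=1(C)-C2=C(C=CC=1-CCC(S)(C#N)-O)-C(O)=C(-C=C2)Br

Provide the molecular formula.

Heavy atoms from the SMILES: 1 Br, 15 C, 1 N, 2 O, 1 S.
Implicit hydrogens by atom environment:
  6 × C (aromatic): no H
  4 × C (aromatic): 1 H each → 4
  2 × C: 2 H each → 4
  2 × C: no H
  2 × O: 1 H each → 2
  1 × Br: no H
  1 × C: 3 H
  1 × N: no H
  1 × S: 1 H
  Total hydrogens = 14.
Molecular formula: C15H14BrNO2S

C15H14BrNO2S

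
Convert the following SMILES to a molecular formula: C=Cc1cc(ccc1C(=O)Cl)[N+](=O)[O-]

Heavy atoms from the SMILES: 9 C, 1 Cl, 1 N, 3 O.
Implicit hydrogens by atom environment:
  3 × C (aromatic): 1 H each → 3
  3 × C (aromatic): no H
  2 × O: no H
  1 × C: 2 H
  1 × C: 1 H
  1 × C: no H
  1 × Cl: no H
  1 × N (charge +1): no H
  1 × O (charge -1): no H
  Total hydrogens = 6.
Molecular formula: C9H6ClNO3

C9H6ClNO3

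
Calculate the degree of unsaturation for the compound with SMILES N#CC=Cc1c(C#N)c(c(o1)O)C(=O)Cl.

Molecular formula from the SMILES: C9H3ClN2O3.
DoU = (2C + 2 + N − H − X)/2 = (2·9 + 2 + 2 − 3 − 1)/2 = 18/2 = 9.
(Structurally: 1 ring(s) + 8 π bond(s) = 9.)

9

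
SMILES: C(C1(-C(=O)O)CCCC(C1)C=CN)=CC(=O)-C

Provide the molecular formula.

Heavy atoms from the SMILES: 13 C, 1 N, 3 O.
Implicit hydrogens by atom environment:
  5 × C: 1 H each → 5
  4 × C: 2 H each → 8
  3 × C: no H
  2 × O: no H
  1 × C: 3 H
  1 × N: 2 H
  1 × O: 1 H
  Total hydrogens = 19.
Molecular formula: C13H19NO3

C13H19NO3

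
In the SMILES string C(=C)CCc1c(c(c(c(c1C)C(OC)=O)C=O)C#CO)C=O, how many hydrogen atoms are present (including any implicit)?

16

Hydrogens are implicit in SMILES; fill each atom to its normal valence:
  6 × C (aromatic): no H
  4 × O: no H
  3 × C: 2 H each → 6
  3 × C: 1 H each → 3
  3 × C: no H
  2 × C: 3 H each → 6
  1 × O: 1 H
  Total hydrogens = 16.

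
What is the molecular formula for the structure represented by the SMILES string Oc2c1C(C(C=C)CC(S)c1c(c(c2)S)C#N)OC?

C14H15NO2S2

Heavy atoms from the SMILES: 14 C, 1 N, 2 O, 2 S.
Implicit hydrogens by atom environment:
  5 × C (aromatic): no H
  4 × C: 1 H each → 4
  2 × C: 2 H each → 4
  2 × S: 1 H each → 2
  1 × C: 3 H
  1 × C (aromatic): 1 H
  1 × C: no H
  1 × N: no H
  1 × O: 1 H
  1 × O: no H
  Total hydrogens = 15.
Molecular formula: C14H15NO2S2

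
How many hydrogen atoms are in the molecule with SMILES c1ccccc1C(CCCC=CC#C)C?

18

Hydrogens are implicit in SMILES; fill each atom to its normal valence:
  5 × C (aromatic): 1 H each → 5
  4 × C: 1 H each → 4
  3 × C: 2 H each → 6
  1 × C: 3 H
  1 × C: no H
  1 × C (aromatic): no H
  Total hydrogens = 18.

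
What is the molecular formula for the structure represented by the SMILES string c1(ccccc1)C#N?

C7H5N

Heavy atoms from the SMILES: 7 C, 1 N.
Implicit hydrogens by atom environment:
  5 × C (aromatic): 1 H each → 5
  1 × C (aromatic): no H
  1 × C: no H
  1 × N: no H
  Total hydrogens = 5.
Molecular formula: C7H5N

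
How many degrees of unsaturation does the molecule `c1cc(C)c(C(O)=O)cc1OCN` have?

5

Molecular formula from the SMILES: C9H11NO3.
DoU = (2C + 2 + N − H − X)/2 = (2·9 + 2 + 1 − 11 − 0)/2 = 10/2 = 5.
(Structurally: 1 ring(s) + 4 π bond(s) = 5.)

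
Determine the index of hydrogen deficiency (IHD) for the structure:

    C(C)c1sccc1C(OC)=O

Molecular formula from the SMILES: C8H10O2S.
DoU = (2C + 2 + N − H − X)/2 = (2·8 + 2 + 0 − 10 − 0)/2 = 8/2 = 4.
(Structurally: 1 ring(s) + 3 π bond(s) = 4.)

4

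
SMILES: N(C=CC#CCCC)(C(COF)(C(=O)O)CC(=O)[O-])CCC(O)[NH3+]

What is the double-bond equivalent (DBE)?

Molecular formula from the SMILES: C15H23FN2O6.
DoU = (2C + 2 + N − H − X)/2 = (2·15 + 2 + 2 − 23 − 1)/2 = 10/2 = 5.
(Structurally: 0 ring(s) + 5 π bond(s) = 5.)

5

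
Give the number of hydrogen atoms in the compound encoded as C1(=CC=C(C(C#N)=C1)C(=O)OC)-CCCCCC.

19

Hydrogens are implicit in SMILES; fill each atom to its normal valence:
  5 × C: 2 H each → 10
  3 × C (aromatic): 1 H each → 3
  3 × C (aromatic): no H
  2 × C: 3 H each → 6
  2 × C: no H
  2 × O: no H
  1 × N: no H
  Total hydrogens = 19.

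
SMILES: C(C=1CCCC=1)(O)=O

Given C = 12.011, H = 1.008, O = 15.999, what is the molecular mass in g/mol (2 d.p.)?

112.13

Molecular formula: C6H8O2.
M = 6×12.011 + 8×1.008 + 2×15.999 = 112.13 g/mol.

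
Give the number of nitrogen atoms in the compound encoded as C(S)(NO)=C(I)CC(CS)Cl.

The symbol for nitrogen appears 1 time in the SMILES.

1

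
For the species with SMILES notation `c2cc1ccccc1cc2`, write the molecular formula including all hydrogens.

C10H8

Heavy atoms from the SMILES: 10 C.
Implicit hydrogens by atom environment:
  8 × C (aromatic): 1 H each → 8
  2 × C (aromatic): no H
  Total hydrogens = 8.
Molecular formula: C10H8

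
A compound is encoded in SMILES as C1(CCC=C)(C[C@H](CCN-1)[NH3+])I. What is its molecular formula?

Heavy atoms from the SMILES: 9 C, 1 I, 2 N.
Implicit hydrogens by atom environment:
  6 × C: 2 H each → 12
  2 × C: 1 H each → 2
  1 × C: no H
  1 × I: no H
  1 × N (charge +1): 3 H
  1 × N: 1 H
  Total hydrogens = 18.
Net charge +1.
Molecular formula: C9H18IN2+

C9H18IN2+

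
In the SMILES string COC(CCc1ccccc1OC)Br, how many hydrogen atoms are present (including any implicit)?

15

Hydrogens are implicit in SMILES; fill each atom to its normal valence:
  4 × C (aromatic): 1 H each → 4
  2 × C: 3 H each → 6
  2 × C: 2 H each → 4
  2 × C (aromatic): no H
  2 × O: no H
  1 × Br: no H
  1 × C: 1 H
  Total hydrogens = 15.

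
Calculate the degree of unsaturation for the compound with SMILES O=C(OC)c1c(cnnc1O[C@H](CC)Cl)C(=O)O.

6

Molecular formula from the SMILES: C10H11ClN2O5.
DoU = (2C + 2 + N − H − X)/2 = (2·10 + 2 + 2 − 11 − 1)/2 = 12/2 = 6.
(Structurally: 1 ring(s) + 5 π bond(s) = 6.)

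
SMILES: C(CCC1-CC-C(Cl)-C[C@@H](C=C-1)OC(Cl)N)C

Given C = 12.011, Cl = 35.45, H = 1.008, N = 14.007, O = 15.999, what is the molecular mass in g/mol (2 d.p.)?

280.23

Molecular formula: C13H23Cl2NO.
M = 13×12.011 + 2×35.45 + 23×1.008 + 1×14.007 + 1×15.999 = 280.23 g/mol.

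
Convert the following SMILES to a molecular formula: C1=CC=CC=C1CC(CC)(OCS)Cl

C11H15ClOS

Heavy atoms from the SMILES: 11 C, 1 Cl, 1 O, 1 S.
Implicit hydrogens by atom environment:
  5 × C (aromatic): 1 H each → 5
  3 × C: 2 H each → 6
  1 × C: 3 H
  1 × C: no H
  1 × C (aromatic): no H
  1 × Cl: no H
  1 × O: no H
  1 × S: 1 H
  Total hydrogens = 15.
Molecular formula: C11H15ClOS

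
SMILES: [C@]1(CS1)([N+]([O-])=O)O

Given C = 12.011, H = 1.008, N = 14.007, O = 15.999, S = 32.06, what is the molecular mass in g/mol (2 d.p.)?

Molecular formula: C2H3NO3S.
M = 2×12.011 + 3×1.008 + 1×14.007 + 3×15.999 + 1×32.06 = 121.11 g/mol.

121.11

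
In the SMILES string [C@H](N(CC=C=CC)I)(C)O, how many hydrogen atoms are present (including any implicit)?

12

Hydrogens are implicit in SMILES; fill each atom to its normal valence:
  3 × C: 1 H each → 3
  2 × C: 3 H each → 6
  1 × C: 2 H
  1 × C: no H
  1 × I: no H
  1 × N: no H
  1 × O: 1 H
  Total hydrogens = 12.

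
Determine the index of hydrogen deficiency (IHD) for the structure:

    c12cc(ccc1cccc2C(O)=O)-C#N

10

Molecular formula from the SMILES: C12H7NO2.
DoU = (2C + 2 + N − H − X)/2 = (2·12 + 2 + 1 − 7 − 0)/2 = 20/2 = 10.
(Structurally: 2 ring(s) + 8 π bond(s) = 10.)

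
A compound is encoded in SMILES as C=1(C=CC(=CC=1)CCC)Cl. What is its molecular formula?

Heavy atoms from the SMILES: 9 C, 1 Cl.
Implicit hydrogens by atom environment:
  4 × C (aromatic): 1 H each → 4
  2 × C: 2 H each → 4
  2 × C (aromatic): no H
  1 × C: 3 H
  1 × Cl: no H
  Total hydrogens = 11.
Molecular formula: C9H11Cl

C9H11Cl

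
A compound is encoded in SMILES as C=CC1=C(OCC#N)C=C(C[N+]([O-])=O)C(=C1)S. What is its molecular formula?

Heavy atoms from the SMILES: 11 C, 2 N, 3 O, 1 S.
Implicit hydrogens by atom environment:
  4 × C (aromatic): no H
  3 × C: 2 H each → 6
  2 × C (aromatic): 1 H each → 2
  2 × O: no H
  1 × C: 1 H
  1 × C: no H
  1 × N: no H
  1 × N (charge +1): no H
  1 × O (charge -1): no H
  1 × S: 1 H
  Total hydrogens = 10.
Molecular formula: C11H10N2O3S

C11H10N2O3S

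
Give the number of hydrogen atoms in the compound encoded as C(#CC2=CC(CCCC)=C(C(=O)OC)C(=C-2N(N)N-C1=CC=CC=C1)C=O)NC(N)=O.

25

Hydrogens are implicit in SMILES; fill each atom to its normal valence:
  6 × C (aromatic): 1 H each → 6
  6 × C (aromatic): no H
  4 × C: no H
  4 × O: no H
  3 × C: 2 H each → 6
  2 × C: 3 H each → 6
  2 × N: 2 H each → 4
  2 × N: 1 H each → 2
  1 × C: 1 H
  1 × N: no H
  Total hydrogens = 25.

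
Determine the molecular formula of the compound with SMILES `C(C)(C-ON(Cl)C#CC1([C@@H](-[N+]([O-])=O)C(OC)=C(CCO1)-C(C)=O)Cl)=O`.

C14H16Cl2N2O7

Heavy atoms from the SMILES: 14 C, 2 Cl, 2 N, 7 O.
Implicit hydrogens by atom environment:
  7 × C: no H
  6 × O: no H
  3 × C: 3 H each → 9
  3 × C: 2 H each → 6
  2 × Cl: no H
  1 × C: 1 H
  1 × N: no H
  1 × N (charge +1): no H
  1 × O (charge -1): no H
  Total hydrogens = 16.
Molecular formula: C14H16Cl2N2O7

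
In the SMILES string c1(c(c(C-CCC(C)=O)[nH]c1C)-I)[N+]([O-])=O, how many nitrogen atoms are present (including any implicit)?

2

The symbol for nitrogen appears 2 times in the SMILES.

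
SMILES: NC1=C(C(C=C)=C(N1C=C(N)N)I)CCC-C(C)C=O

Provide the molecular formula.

C14H21IN4O

Heavy atoms from the SMILES: 14 C, 1 I, 4 N, 1 O.
Implicit hydrogens by atom environment:
  4 × C: 2 H each → 8
  4 × C: 1 H each → 4
  4 × C (aromatic): no H
  3 × N: 2 H each → 6
  1 × C: 3 H
  1 × C: no H
  1 × I: no H
  1 × N (aromatic): no H
  1 × O: no H
  Total hydrogens = 21.
Molecular formula: C14H21IN4O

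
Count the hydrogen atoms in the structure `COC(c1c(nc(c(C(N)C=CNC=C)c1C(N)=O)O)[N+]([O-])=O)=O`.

Hydrogens are implicit in SMILES; fill each atom to its normal valence:
  5 × C (aromatic): no H
  4 × C: 1 H each → 4
  4 × O: no H
  2 × C: no H
  2 × N: 2 H each → 4
  1 × C: 3 H
  1 × C: 2 H
  1 × N: 1 H
  1 × N (aromatic): no H
  1 × N (charge +1): no H
  1 × O: 1 H
  1 × O (charge -1): no H
  Total hydrogens = 15.

15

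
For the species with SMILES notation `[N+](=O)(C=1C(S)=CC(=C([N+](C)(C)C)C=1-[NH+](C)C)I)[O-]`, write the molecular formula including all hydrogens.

[C11H18IN3O2S]2+

Heavy atoms from the SMILES: 11 C, 1 I, 3 N, 2 O, 1 S.
Implicit hydrogens by atom environment:
  5 × C: 3 H each → 15
  5 × C (aromatic): no H
  2 × N (charge +1): no H
  1 × C (aromatic): 1 H
  1 × I: no H
  1 × N (charge +1): 1 H
  1 × O: no H
  1 × O (charge -1): no H
  1 × S: 1 H
  Total hydrogens = 18.
Net charge +2.
Molecular formula: [C11H18IN3O2S]2+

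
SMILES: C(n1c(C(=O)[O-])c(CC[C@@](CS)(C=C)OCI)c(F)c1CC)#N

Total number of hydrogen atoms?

Hydrogens are implicit in SMILES; fill each atom to its normal valence:
  6 × C: 2 H each → 12
  4 × C (aromatic): no H
  3 × C: no H
  2 × O: no H
  1 × C: 3 H
  1 × C: 1 H
  1 × F: no H
  1 × I: no H
  1 × N (aromatic): no H
  1 × N: no H
  1 × O (charge -1): no H
  1 × S: 1 H
  Total hydrogens = 17.

17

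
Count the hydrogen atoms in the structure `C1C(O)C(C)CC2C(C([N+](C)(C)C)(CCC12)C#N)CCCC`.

Hydrogens are implicit in SMILES; fill each atom to its normal valence:
  7 × C: 2 H each → 14
  5 × C: 3 H each → 15
  5 × C: 1 H each → 5
  2 × C: no H
  1 × N: no H
  1 × N (charge +1): no H
  1 × O: 1 H
  Total hydrogens = 35.

35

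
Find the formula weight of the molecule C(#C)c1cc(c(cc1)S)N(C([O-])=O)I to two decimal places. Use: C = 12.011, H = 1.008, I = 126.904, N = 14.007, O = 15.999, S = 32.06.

Molecular formula: C9H5INO2S-.
M = 9×12.011 + 5×1.008 + 1×126.904 + 1×14.007 + 2×15.999 + 1×32.06 = 318.11 g/mol.

318.11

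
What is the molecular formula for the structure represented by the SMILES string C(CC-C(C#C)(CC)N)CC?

Heavy atoms from the SMILES: 10 C, 1 N.
Implicit hydrogens by atom environment:
  5 × C: 2 H each → 10
  2 × C: 3 H each → 6
  2 × C: no H
  1 × C: 1 H
  1 × N: 2 H
  Total hydrogens = 19.
Molecular formula: C10H19N

C10H19N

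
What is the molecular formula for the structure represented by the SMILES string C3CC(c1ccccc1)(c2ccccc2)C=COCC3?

Heavy atoms from the SMILES: 19 C, 1 O.
Implicit hydrogens by atom environment:
  10 × C (aromatic): 1 H each → 10
  4 × C: 2 H each → 8
  2 × C: 1 H each → 2
  2 × C (aromatic): no H
  1 × C: no H
  1 × O: no H
  Total hydrogens = 20.
Molecular formula: C19H20O

C19H20O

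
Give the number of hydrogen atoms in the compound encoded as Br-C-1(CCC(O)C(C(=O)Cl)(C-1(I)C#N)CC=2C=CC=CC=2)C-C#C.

Hydrogens are implicit in SMILES; fill each atom to its normal valence:
  6 × C: no H
  5 × C (aromatic): 1 H each → 5
  4 × C: 2 H each → 8
  2 × C: 1 H each → 2
  1 × Br: no H
  1 × C (aromatic): no H
  1 × Cl: no H
  1 × I: no H
  1 × N: no H
  1 × O: 1 H
  1 × O: no H
  Total hydrogens = 16.

16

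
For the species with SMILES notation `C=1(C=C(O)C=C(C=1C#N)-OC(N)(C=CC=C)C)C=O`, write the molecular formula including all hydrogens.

C14H14N2O3

Heavy atoms from the SMILES: 14 C, 2 N, 3 O.
Implicit hydrogens by atom environment:
  4 × C: 1 H each → 4
  4 × C (aromatic): no H
  2 × C (aromatic): 1 H each → 2
  2 × C: no H
  2 × O: no H
  1 × C: 3 H
  1 × C: 2 H
  1 × N: 2 H
  1 × N: no H
  1 × O: 1 H
  Total hydrogens = 14.
Molecular formula: C14H14N2O3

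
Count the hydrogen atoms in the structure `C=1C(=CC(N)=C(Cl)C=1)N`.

Hydrogens are implicit in SMILES; fill each atom to its normal valence:
  3 × C (aromatic): 1 H each → 3
  3 × C (aromatic): no H
  2 × N: 2 H each → 4
  1 × Cl: no H
  Total hydrogens = 7.

7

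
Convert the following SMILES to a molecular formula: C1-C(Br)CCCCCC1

Heavy atoms from the SMILES: 1 Br, 8 C.
Implicit hydrogens by atom environment:
  7 × C: 2 H each → 14
  1 × Br: no H
  1 × C: 1 H
  Total hydrogens = 15.
Molecular formula: C8H15Br

C8H15Br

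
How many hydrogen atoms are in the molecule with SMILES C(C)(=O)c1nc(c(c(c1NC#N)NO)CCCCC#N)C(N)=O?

Hydrogens are implicit in SMILES; fill each atom to its normal valence:
  5 × C (aromatic): no H
  4 × C: 2 H each → 8
  4 × C: no H
  2 × N: 1 H each → 2
  2 × N: no H
  2 × O: no H
  1 × C: 3 H
  1 × N: 2 H
  1 × N (aromatic): no H
  1 × O: 1 H
  Total hydrogens = 16.

16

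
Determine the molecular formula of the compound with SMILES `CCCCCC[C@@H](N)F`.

C7H16FN

Heavy atoms from the SMILES: 7 C, 1 F, 1 N.
Implicit hydrogens by atom environment:
  5 × C: 2 H each → 10
  1 × C: 3 H
  1 × C: 1 H
  1 × F: no H
  1 × N: 2 H
  Total hydrogens = 16.
Molecular formula: C7H16FN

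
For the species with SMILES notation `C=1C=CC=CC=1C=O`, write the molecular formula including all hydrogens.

Heavy atoms from the SMILES: 7 C, 1 O.
Implicit hydrogens by atom environment:
  5 × C (aromatic): 1 H each → 5
  1 × C: 1 H
  1 × C (aromatic): no H
  1 × O: no H
  Total hydrogens = 6.
Molecular formula: C7H6O

C7H6O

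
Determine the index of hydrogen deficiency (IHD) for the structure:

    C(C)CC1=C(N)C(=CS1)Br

3

Molecular formula from the SMILES: C7H10BrNS.
DoU = (2C + 2 + N − H − X)/2 = (2·7 + 2 + 1 − 10 − 1)/2 = 6/2 = 3.
(Structurally: 1 ring(s) + 2 π bond(s) = 3.)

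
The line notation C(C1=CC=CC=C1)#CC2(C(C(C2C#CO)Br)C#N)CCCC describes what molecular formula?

Heavy atoms from the SMILES: 1 Br, 19 C, 1 N, 1 O.
Implicit hydrogens by atom environment:
  6 × C: no H
  5 × C (aromatic): 1 H each → 5
  3 × C: 2 H each → 6
  3 × C: 1 H each → 3
  1 × Br: no H
  1 × C: 3 H
  1 × C (aromatic): no H
  1 × N: no H
  1 × O: 1 H
  Total hydrogens = 18.
Molecular formula: C19H18BrNO

C19H18BrNO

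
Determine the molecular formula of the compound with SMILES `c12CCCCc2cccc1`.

Heavy atoms from the SMILES: 10 C.
Implicit hydrogens by atom environment:
  4 × C: 2 H each → 8
  4 × C (aromatic): 1 H each → 4
  2 × C (aromatic): no H
  Total hydrogens = 12.
Molecular formula: C10H12

C10H12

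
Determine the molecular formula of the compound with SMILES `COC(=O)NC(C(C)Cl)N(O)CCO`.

C7H15ClN2O4

Heavy atoms from the SMILES: 7 C, 1 Cl, 2 N, 4 O.
Implicit hydrogens by atom environment:
  2 × C: 3 H each → 6
  2 × C: 2 H each → 4
  2 × C: 1 H each → 2
  2 × O: 1 H each → 2
  2 × O: no H
  1 × C: no H
  1 × Cl: no H
  1 × N: 1 H
  1 × N: no H
  Total hydrogens = 15.
Molecular formula: C7H15ClN2O4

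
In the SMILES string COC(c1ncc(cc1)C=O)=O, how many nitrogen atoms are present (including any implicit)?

1

The symbol for nitrogen appears 1 time in the SMILES.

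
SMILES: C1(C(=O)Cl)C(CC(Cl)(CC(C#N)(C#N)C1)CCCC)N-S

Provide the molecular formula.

C14H19Cl2N3OS

Heavy atoms from the SMILES: 14 C, 2 Cl, 3 N, 1 O, 1 S.
Implicit hydrogens by atom environment:
  6 × C: 2 H each → 12
  5 × C: no H
  2 × C: 1 H each → 2
  2 × Cl: no H
  2 × N: no H
  1 × C: 3 H
  1 × N: 1 H
  1 × O: no H
  1 × S: 1 H
  Total hydrogens = 19.
Molecular formula: C14H19Cl2N3OS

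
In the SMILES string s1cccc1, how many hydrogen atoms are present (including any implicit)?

4

Hydrogens are implicit in SMILES; fill each atom to its normal valence:
  4 × C (aromatic): 1 H each → 4
  1 × S (aromatic): no H
  Total hydrogens = 4.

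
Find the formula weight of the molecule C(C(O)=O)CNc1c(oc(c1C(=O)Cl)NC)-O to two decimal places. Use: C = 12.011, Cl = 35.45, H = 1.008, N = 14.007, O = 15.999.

262.65

Molecular formula: C9H11ClN2O5.
M = 9×12.011 + 1×35.45 + 11×1.008 + 2×14.007 + 5×15.999 = 262.65 g/mol.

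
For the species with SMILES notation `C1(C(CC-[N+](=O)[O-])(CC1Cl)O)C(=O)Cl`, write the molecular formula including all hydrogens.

Heavy atoms from the SMILES: 7 C, 2 Cl, 1 N, 4 O.
Implicit hydrogens by atom environment:
  3 × C: 2 H each → 6
  2 × C: 1 H each → 2
  2 × C: no H
  2 × Cl: no H
  2 × O: no H
  1 × N (charge +1): no H
  1 × O: 1 H
  1 × O (charge -1): no H
  Total hydrogens = 9.
Molecular formula: C7H9Cl2NO4

C7H9Cl2NO4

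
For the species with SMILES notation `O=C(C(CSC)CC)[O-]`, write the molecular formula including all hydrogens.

Heavy atoms from the SMILES: 6 C, 2 O, 1 S.
Implicit hydrogens by atom environment:
  2 × C: 3 H each → 6
  2 × C: 2 H each → 4
  1 × C: 1 H
  1 × C: no H
  1 × O: no H
  1 × O (charge -1): no H
  1 × S: no H
  Total hydrogens = 11.
Net charge -1.
Molecular formula: C6H11O2S-

C6H11O2S-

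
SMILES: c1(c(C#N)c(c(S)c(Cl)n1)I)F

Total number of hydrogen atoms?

Hydrogens are implicit in SMILES; fill each atom to its normal valence:
  5 × C (aromatic): no H
  1 × C: no H
  1 × Cl: no H
  1 × F: no H
  1 × I: no H
  1 × N (aromatic): no H
  1 × N: no H
  1 × S: 1 H
  Total hydrogens = 1.

1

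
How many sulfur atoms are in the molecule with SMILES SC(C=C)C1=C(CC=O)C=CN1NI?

The symbol for sulfur appears 1 time in the SMILES.

1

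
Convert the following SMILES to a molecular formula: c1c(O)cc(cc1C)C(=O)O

C8H8O3

Heavy atoms from the SMILES: 8 C, 3 O.
Implicit hydrogens by atom environment:
  3 × C (aromatic): 1 H each → 3
  3 × C (aromatic): no H
  2 × O: 1 H each → 2
  1 × C: 3 H
  1 × C: no H
  1 × O: no H
  Total hydrogens = 8.
Molecular formula: C8H8O3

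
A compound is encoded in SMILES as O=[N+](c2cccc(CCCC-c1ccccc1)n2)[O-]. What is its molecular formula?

Heavy atoms from the SMILES: 15 C, 2 N, 2 O.
Implicit hydrogens by atom environment:
  8 × C (aromatic): 1 H each → 8
  4 × C: 2 H each → 8
  3 × C (aromatic): no H
  1 × N (aromatic): no H
  1 × N (charge +1): no H
  1 × O: no H
  1 × O (charge -1): no H
  Total hydrogens = 16.
Molecular formula: C15H16N2O2

C15H16N2O2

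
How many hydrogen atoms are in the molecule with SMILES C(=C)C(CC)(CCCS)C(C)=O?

Hydrogens are implicit in SMILES; fill each atom to its normal valence:
  5 × C: 2 H each → 10
  2 × C: 3 H each → 6
  2 × C: no H
  1 × C: 1 H
  1 × O: no H
  1 × S: 1 H
  Total hydrogens = 18.

18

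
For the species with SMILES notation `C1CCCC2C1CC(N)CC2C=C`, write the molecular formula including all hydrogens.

C12H21N

Heavy atoms from the SMILES: 12 C, 1 N.
Implicit hydrogens by atom environment:
  7 × C: 2 H each → 14
  5 × C: 1 H each → 5
  1 × N: 2 H
  Total hydrogens = 21.
Molecular formula: C12H21N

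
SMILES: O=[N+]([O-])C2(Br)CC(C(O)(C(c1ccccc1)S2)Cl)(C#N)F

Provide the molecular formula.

C12H9BrClFN2O3S

Heavy atoms from the SMILES: 1 Br, 12 C, 1 Cl, 1 F, 2 N, 3 O, 1 S.
Implicit hydrogens by atom environment:
  5 × C (aromatic): 1 H each → 5
  4 × C: no H
  1 × Br: no H
  1 × C: 2 H
  1 × C: 1 H
  1 × C (aromatic): no H
  1 × Cl: no H
  1 × F: no H
  1 × N: no H
  1 × N (charge +1): no H
  1 × O: 1 H
  1 × O: no H
  1 × O (charge -1): no H
  1 × S: no H
  Total hydrogens = 9.
Molecular formula: C12H9BrClFN2O3S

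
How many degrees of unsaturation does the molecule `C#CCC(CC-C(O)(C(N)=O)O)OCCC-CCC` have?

Molecular formula from the SMILES: C14H25NO4.
DoU = (2C + 2 + N − H − X)/2 = (2·14 + 2 + 1 − 25 − 0)/2 = 6/2 = 3.
(Structurally: 0 ring(s) + 3 π bond(s) = 3.)

3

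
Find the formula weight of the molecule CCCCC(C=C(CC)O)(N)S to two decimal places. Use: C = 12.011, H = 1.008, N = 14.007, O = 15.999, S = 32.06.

Molecular formula: C9H19NOS.
M = 9×12.011 + 19×1.008 + 1×14.007 + 1×15.999 + 1×32.06 = 189.32 g/mol.

189.32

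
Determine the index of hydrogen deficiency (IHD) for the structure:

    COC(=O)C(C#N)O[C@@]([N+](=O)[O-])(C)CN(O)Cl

Molecular formula from the SMILES: C7H10ClN3O6.
DoU = (2C + 2 + N − H − X)/2 = (2·7 + 2 + 3 − 10 − 1)/2 = 8/2 = 4.
(Structurally: 0 ring(s) + 4 π bond(s) = 4.)

4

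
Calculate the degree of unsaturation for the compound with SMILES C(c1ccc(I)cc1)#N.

Molecular formula from the SMILES: C7H4IN.
DoU = (2C + 2 + N − H − X)/2 = (2·7 + 2 + 1 − 4 − 1)/2 = 12/2 = 6.
(Structurally: 1 ring(s) + 5 π bond(s) = 6.)

6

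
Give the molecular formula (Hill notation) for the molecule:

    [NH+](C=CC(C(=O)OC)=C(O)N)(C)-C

C8H15N2O3+

Heavy atoms from the SMILES: 8 C, 2 N, 3 O.
Implicit hydrogens by atom environment:
  3 × C: 3 H each → 9
  3 × C: no H
  2 × C: 1 H each → 2
  2 × O: no H
  1 × N: 2 H
  1 × N (charge +1): 1 H
  1 × O: 1 H
  Total hydrogens = 15.
Net charge +1.
Molecular formula: C8H15N2O3+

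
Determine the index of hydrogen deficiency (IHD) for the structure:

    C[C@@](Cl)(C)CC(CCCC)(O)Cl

0

Molecular formula from the SMILES: C9H18Cl2O.
DoU = (2C + 2 + N − H − X)/2 = (2·9 + 2 + 0 − 18 − 2)/2 = 0/2 = 0.
(Structurally: 0 ring(s) + 0 π bond(s) = 0.)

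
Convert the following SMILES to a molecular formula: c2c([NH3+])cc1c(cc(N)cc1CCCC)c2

Heavy atoms from the SMILES: 14 C, 2 N.
Implicit hydrogens by atom environment:
  5 × C (aromatic): 1 H each → 5
  5 × C (aromatic): no H
  3 × C: 2 H each → 6
  1 × C: 3 H
  1 × N (charge +1): 3 H
  1 × N: 2 H
  Total hydrogens = 19.
Net charge +1.
Molecular formula: C14H19N2+

C14H19N2+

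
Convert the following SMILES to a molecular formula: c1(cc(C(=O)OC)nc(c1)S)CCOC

C10H13NO3S

Heavy atoms from the SMILES: 10 C, 1 N, 3 O, 1 S.
Implicit hydrogens by atom environment:
  3 × C (aromatic): no H
  3 × O: no H
  2 × C: 3 H each → 6
  2 × C: 2 H each → 4
  2 × C (aromatic): 1 H each → 2
  1 × C: no H
  1 × N (aromatic): no H
  1 × S: 1 H
  Total hydrogens = 13.
Molecular formula: C10H13NO3S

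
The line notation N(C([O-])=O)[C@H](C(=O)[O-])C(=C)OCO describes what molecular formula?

Heavy atoms from the SMILES: 6 C, 1 N, 6 O.
Implicit hydrogens by atom environment:
  3 × C: no H
  3 × O: no H
  2 × C: 2 H each → 4
  2 × O (charge -1): no H
  1 × C: 1 H
  1 × N: 1 H
  1 × O: 1 H
  Total hydrogens = 7.
Net charge -2.
Molecular formula: [C6H7NO6]2-

[C6H7NO6]2-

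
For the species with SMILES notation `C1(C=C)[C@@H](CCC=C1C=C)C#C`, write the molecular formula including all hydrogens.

C12H14

Heavy atoms from the SMILES: 12 C.
Implicit hydrogens by atom environment:
  6 × C: 1 H each → 6
  4 × C: 2 H each → 8
  2 × C: no H
  Total hydrogens = 14.
Molecular formula: C12H14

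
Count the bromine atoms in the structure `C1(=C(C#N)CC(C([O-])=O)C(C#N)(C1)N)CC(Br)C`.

The symbol for bromine appears 1 time in the SMILES.

1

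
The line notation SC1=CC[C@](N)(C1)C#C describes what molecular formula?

C7H9NS

Heavy atoms from the SMILES: 7 C, 1 N, 1 S.
Implicit hydrogens by atom environment:
  3 × C: no H
  2 × C: 2 H each → 4
  2 × C: 1 H each → 2
  1 × N: 2 H
  1 × S: 1 H
  Total hydrogens = 9.
Molecular formula: C7H9NS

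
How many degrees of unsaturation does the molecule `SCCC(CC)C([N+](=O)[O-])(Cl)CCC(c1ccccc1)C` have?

Molecular formula from the SMILES: C16H24ClNO2S.
DoU = (2C + 2 + N − H − X)/2 = (2·16 + 2 + 1 − 24 − 1)/2 = 10/2 = 5.
(Structurally: 1 ring(s) + 4 π bond(s) = 5.)

5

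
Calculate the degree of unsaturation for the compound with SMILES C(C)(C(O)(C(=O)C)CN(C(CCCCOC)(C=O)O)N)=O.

3

Molecular formula from the SMILES: C13H24N2O6.
DoU = (2C + 2 + N − H − X)/2 = (2·13 + 2 + 2 − 24 − 0)/2 = 6/2 = 3.
(Structurally: 0 ring(s) + 3 π bond(s) = 3.)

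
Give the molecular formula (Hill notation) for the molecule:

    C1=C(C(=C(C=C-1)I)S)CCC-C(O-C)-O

Heavy atoms from the SMILES: 11 C, 1 I, 2 O, 1 S.
Implicit hydrogens by atom environment:
  3 × C: 2 H each → 6
  3 × C (aromatic): 1 H each → 3
  3 × C (aromatic): no H
  1 × C: 3 H
  1 × C: 1 H
  1 × I: no H
  1 × O: 1 H
  1 × O: no H
  1 × S: 1 H
  Total hydrogens = 15.
Molecular formula: C11H15IO2S

C11H15IO2S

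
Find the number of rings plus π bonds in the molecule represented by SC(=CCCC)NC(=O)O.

2

Molecular formula from the SMILES: C6H11NO2S.
DoU = (2C + 2 + N − H − X)/2 = (2·6 + 2 + 1 − 11 − 0)/2 = 4/2 = 2.
(Structurally: 0 ring(s) + 2 π bond(s) = 2.)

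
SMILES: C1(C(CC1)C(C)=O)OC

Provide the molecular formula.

C7H12O2

Heavy atoms from the SMILES: 7 C, 2 O.
Implicit hydrogens by atom environment:
  2 × C: 3 H each → 6
  2 × C: 2 H each → 4
  2 × C: 1 H each → 2
  2 × O: no H
  1 × C: no H
  Total hydrogens = 12.
Molecular formula: C7H12O2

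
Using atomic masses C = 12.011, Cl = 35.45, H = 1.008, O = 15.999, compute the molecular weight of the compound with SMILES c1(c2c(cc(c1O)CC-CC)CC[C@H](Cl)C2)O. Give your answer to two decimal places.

Molecular formula: C14H19ClO2.
M = 14×12.011 + 1×35.45 + 19×1.008 + 2×15.999 = 254.75 g/mol.

254.75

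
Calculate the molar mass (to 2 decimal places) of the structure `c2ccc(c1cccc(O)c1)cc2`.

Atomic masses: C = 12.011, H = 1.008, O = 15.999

Molecular formula: C12H10O.
M = 12×12.011 + 10×1.008 + 1×15.999 = 170.21 g/mol.

170.21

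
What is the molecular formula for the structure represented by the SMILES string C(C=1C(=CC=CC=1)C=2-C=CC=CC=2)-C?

Heavy atoms from the SMILES: 14 C.
Implicit hydrogens by atom environment:
  9 × C (aromatic): 1 H each → 9
  3 × C (aromatic): no H
  1 × C: 3 H
  1 × C: 2 H
  Total hydrogens = 14.
Molecular formula: C14H14

C14H14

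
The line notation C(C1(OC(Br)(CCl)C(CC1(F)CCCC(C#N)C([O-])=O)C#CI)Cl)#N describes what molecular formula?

C15H12BrCl2FIN2O3-

Heavy atoms from the SMILES: 1 Br, 15 C, 2 Cl, 1 F, 1 I, 2 N, 3 O.
Implicit hydrogens by atom environment:
  8 × C: no H
  5 × C: 2 H each → 10
  2 × C: 1 H each → 2
  2 × Cl: no H
  2 × N: no H
  2 × O: no H
  1 × Br: no H
  1 × F: no H
  1 × I: no H
  1 × O (charge -1): no H
  Total hydrogens = 12.
Net charge -1.
Molecular formula: C15H12BrCl2FIN2O3-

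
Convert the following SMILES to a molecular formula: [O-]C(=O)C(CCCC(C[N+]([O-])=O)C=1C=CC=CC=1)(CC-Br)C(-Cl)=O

Heavy atoms from the SMILES: 1 Br, 16 C, 1 Cl, 1 N, 5 O.
Implicit hydrogens by atom environment:
  6 × C: 2 H each → 12
  5 × C (aromatic): 1 H each → 5
  3 × C: no H
  3 × O: no H
  2 × O (charge -1): no H
  1 × Br: no H
  1 × C: 1 H
  1 × C (aromatic): no H
  1 × Cl: no H
  1 × N (charge +1): no H
  Total hydrogens = 18.
Net charge -1.
Molecular formula: C16H18BrClNO5-

C16H18BrClNO5-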